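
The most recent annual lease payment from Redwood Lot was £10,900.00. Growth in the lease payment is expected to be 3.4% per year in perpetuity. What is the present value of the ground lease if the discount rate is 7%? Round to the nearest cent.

£313072.22

D₁ = D₀ × (1 + g) = £10,900.00 × 1.034 = £11,270.6000
Growing perpetuity: P = D₁ / (r − g) = £11,270.6000 / (0.07 − 0.034) = £313,072.22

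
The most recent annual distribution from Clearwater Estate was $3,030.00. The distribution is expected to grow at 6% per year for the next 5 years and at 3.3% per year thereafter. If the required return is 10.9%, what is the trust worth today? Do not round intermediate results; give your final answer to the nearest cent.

D_1 = 3211.80000
D_2 = 3404.50800
D_3 = 3608.77848
D_4 = 3825.30519
D_5 = 4054.82350
Terminal value at year 5: TV = D_5×(1+g_2)/(r−g_2) = 4188.63268/0.076 = 55113.58784
P_0 = D_1/(1+r)^1 + D_2/(1+r)^2 + D_3/(1+r)^3 + D_4/(1+r)^4 + D_5/(1+r)^5 + TV/(1+r)^5
    = 2896.12263 + 2768.16050 + 2645.85223 + 2528.94803 + 2417.20912 + 32854.96080 = 46111.25331

$46111.25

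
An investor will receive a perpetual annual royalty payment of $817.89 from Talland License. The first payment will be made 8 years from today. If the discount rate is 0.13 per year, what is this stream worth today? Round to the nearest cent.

$2674.25

Value at end of year 7: C / r = $817.89 / 0.13 = $6,291.4615
Discount to today: PV = $6,291.4615 / (1 + 0.13)^7 = $6,291.4615 / 2.352605 = $2,674.25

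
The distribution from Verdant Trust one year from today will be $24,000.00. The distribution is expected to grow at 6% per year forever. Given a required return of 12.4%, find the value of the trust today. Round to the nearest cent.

Growing perpetuity: P = D₁ / (r − g) = $24,000.0000 / (0.124 − 0.06) = $375,000.00

$375000.00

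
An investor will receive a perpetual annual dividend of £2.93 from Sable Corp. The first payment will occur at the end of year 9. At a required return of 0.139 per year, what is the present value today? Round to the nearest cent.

£7.44

Value at end of year 8: C / r = £2.93 / 0.139 = £21.0791
Discount to today: PV = £21.0791 / (1 + 0.139)^8 = £21.0791 / 2.832630 = £7.44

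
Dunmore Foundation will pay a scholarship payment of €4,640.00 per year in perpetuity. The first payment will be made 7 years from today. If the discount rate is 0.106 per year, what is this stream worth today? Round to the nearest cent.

€23915.60

Value at end of year 6: C / r = €4,640.00 / 0.106 = €43,773.5849
Discount to today: PV = €43,773.5849 / (1 + 0.106)^6 = €43,773.5849 / 1.830336 = €23,915.60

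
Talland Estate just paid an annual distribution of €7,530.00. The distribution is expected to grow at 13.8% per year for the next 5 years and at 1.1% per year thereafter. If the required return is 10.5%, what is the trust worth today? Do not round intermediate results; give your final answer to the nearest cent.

D_1 = 8569.14000
D_2 = 9751.68132
D_3 = 11097.41334
D_4 = 12628.85638
D_5 = 14371.63856
Terminal value at year 5: TV = D_5×(1+g_2)/(r−g_2) = 14529.72659/0.094 = 154571.55945
P_0 = D_1/(1+r)^1 + D_2/(1+r)^2 + D_3/(1+r)^3 + D_4/(1+r)^4 + D_5/(1+r)^5 + TV/(1+r)^5
    = 7754.87783 + 7986.47146 + 8224.98147 + 8470.61440 + 8723.58298 + 93824.91905 = 134985.44719

€134985.45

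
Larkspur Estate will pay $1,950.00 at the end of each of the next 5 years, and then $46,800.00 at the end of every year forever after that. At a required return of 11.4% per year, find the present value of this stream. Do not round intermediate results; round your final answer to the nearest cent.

PV of 5-year annuity: $1,950.00 × [1 − (1+0.114)^−5] / 0.114 = 7135.06464
Perpetuity value at year 5: $46,800.00 / 0.114 = 410526.31579
PV of perpetuity: 410526.31579 / (1+0.114)^5 = 239284.76451
Total PV = 7135.06464 + 239284.76451 = 246419.82915

$246419.83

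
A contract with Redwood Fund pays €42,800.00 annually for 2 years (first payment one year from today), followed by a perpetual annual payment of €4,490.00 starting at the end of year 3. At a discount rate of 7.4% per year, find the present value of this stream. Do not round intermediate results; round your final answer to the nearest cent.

PV of 2-year annuity: €42,800.00 × [1 − (1+0.074)^−2] / 0.074 = 76956.26090
Perpetuity value at year 2: €4,490.00 / 0.074 = 60675.67568
PV of perpetuity: 60675.67568 / (1+0.074)^2 = 52602.46045
Total PV = 76956.26090 + 52602.46045 = 129558.72136

€129558.72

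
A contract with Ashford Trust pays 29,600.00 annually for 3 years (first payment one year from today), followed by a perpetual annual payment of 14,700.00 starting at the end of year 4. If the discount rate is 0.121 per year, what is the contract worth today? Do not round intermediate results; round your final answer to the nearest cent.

PV of 3-year annuity: 29,600.00 × [1 − (1+0.121)^−3] / 0.121 = 70972.21525
Perpetuity value at year 3: 14,700.00 / 0.121 = 121487.60331
PV of perpetuity: 121487.60331 / (1+0.121)^3 = 86241.26668
Total PV = 70972.21525 + 86241.26668 = 157213.48193

157213.48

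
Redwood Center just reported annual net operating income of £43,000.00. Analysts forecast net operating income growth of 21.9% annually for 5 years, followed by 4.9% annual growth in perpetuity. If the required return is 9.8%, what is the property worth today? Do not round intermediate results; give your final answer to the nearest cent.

D_1 = 52417.00000
D_2 = 63896.32300
D_3 = 77889.61774
D_4 = 94947.44402
D_5 = 115740.93426
Terminal value at year 5: TV = D_5×(1+g_2)/(r−g_2) = 121412.24004/0.049 = 2477800.81716
P_0 = D_1/(1+r)^1 + D_2/(1+r)^2 + D_3/(1+r)^3 + D_4/(1+r)^4 + D_5/(1+r)^5 + TV/(1+r)^5
    = 47738.61566 + 52999.42850 + 58839.98483 + 65324.17259 + 72522.92021 + 1552582.51637 = 1850007.63818

£1850007.64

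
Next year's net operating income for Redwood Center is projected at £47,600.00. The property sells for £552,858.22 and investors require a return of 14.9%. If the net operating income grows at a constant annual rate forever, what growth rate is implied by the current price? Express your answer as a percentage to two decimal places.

6.29%

P = D₁/(r−g) ⇒ g = r − D₁/P = 0.149 − £47,600.00/£552,858.22 = 0.062902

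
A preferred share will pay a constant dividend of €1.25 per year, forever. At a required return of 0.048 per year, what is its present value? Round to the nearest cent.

Level perpetuity: PV = C / r = €1.25 / 0.048 = €26.04

€26.04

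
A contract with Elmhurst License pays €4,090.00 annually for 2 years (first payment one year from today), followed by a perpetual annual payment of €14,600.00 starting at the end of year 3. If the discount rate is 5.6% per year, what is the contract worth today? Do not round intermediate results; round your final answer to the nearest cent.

PV of 2-year annuity: €4,090.00 × [1 − (1+0.056)^−2] / 0.056 = 7540.82013
Perpetuity value at year 2: €14,600.00 / 0.056 = 260714.28571
PV of perpetuity: 260714.28571 / (1+0.056)^2 = 233795.95468
Total PV = 7540.82013 + 233795.95468 = 241336.77481

€241336.77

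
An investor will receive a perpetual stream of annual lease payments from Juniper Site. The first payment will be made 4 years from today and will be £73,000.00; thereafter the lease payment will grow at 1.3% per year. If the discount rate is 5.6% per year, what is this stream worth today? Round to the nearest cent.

Value at end of year 3: C₁ / (r − g) = £73,000.00 / (0.056 − 0.013) = £1,697,674.4186
Discount to today: PV = £1,697,674.4186 / (1 + 0.056)^3 = £1,697,674.4186 / 1.177584 = £1,441,659.34

£1441659.34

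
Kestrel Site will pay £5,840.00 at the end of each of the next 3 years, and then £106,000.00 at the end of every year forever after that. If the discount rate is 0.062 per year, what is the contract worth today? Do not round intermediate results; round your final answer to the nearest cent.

£1442936.15

PV of 3-year annuity: £5,840.00 × [1 − (1+0.062)^−3] / 0.062 = 15552.80551
Perpetuity value at year 3: £106,000.00 / 0.062 = 1709677.41935
PV of perpetuity: 1709677.41935 / (1+0.062)^3 = 1427383.34670
Total PV = 15552.80551 + 1427383.34670 = 1442936.15221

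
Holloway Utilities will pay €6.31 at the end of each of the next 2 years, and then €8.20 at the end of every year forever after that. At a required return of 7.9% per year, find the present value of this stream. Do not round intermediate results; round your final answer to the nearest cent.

€100.42

PV of 2-year annuity: €6.31 × [1 − (1+0.079)^−2] / 0.079 = 11.26785
Perpetuity value at year 2: €8.20 / 0.079 = 103.79747
PV of perpetuity: 103.79747 / (1+0.079)^2 = 89.15462
Total PV = 11.26785 + 89.15462 = 100.42247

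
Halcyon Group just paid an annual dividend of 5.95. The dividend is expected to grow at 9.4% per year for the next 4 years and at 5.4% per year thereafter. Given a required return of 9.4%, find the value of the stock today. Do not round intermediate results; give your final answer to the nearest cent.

D_1 = 6.50930
D_2 = 7.12117
D_3 = 7.79056
D_4 = 8.52288
Terminal value at year 4: TV = D_4×(1+g_2)/(r−g_2) = 8.98311/0.04 = 224.57783
P_0 = D_1/(1+r)^1 + D_2/(1+r)^2 + D_3/(1+r)^3 + D_4/(1+r)^4 + TV/(1+r)^4
    = 5.95000 + 5.95000 + 5.95000 + 5.95000 + 156.78250 = 180.58250

180.58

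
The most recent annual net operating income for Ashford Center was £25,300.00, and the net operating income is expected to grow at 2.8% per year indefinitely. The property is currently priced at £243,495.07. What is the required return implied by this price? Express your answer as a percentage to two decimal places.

13.48%

D₁ = £25,300.00 × 1.028 = £26,008.4000
P = D₁/(r − g) ⇒ r = D₁/P + g = £26,008.4000/£243,495.07 + 0.028 = 0.106813 + 0.028 = 0.134813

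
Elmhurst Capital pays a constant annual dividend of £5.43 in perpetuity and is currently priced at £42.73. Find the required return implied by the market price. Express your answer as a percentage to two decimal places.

12.71%

P = C/r ⇒ r = C/P = £5.43/£42.73 = 0.127077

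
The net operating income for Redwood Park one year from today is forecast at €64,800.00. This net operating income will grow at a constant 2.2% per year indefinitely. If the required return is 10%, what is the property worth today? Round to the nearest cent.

€830769.23

Growing perpetuity: P = D₁ / (r − g) = €64,800.0000 / (0.1 − 0.022) = €830,769.23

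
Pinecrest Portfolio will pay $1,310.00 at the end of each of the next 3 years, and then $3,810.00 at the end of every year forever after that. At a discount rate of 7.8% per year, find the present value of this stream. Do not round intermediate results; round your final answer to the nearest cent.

PV of 3-year annuity: $1,310.00 × [1 − (1+0.078)^−3] / 0.078 = 3388.21751
Perpetuity value at year 3: $3,810.00 / 0.078 = 48846.15385
PV of perpetuity: 48846.15385 / (1+0.078)^3 = 38991.87238
Total PV = 3388.21751 + 38991.87238 = 42380.08989

$42380.09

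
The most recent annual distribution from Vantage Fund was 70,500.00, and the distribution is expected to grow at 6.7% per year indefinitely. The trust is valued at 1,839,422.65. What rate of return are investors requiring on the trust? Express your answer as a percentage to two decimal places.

10.79%

D₁ = 70,500.00 × 1.067 = 75,223.5000
P = D₁/(r − g) ⇒ r = D₁/P + g = 75,223.5000/1,839,422.65 + 0.067 = 0.040895 + 0.067 = 0.107895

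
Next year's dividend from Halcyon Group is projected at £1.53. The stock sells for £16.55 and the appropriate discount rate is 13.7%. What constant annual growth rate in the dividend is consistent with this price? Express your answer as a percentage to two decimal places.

P = D₁/(r−g) ⇒ g = r − D₁/P = 0.137 − £1.53/£16.55 = 0.044553

4.46%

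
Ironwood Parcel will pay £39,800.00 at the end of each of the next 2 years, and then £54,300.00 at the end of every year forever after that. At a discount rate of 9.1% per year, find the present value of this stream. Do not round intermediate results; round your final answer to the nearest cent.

£571230.74

PV of 2-year annuity: £39,800.00 × [1 − (1+0.091)^−2] / 0.091 = 69917.77572
Perpetuity value at year 2: £54,300.00 / 0.091 = 596703.29670
PV of perpetuity: 596703.29670 / (1+0.091)^2 = 501312.96450
Total PV = 69917.77572 + 501312.96450 = 571230.74022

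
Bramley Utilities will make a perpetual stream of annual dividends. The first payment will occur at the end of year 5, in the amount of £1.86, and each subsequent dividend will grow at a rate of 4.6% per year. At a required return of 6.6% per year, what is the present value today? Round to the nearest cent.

£72.02

Value at end of year 4: C₁ / (r − g) = £1.86 / (0.066 − 0.046) = £93.0000
Discount to today: PV = £93.0000 / (1 + 0.066)^4 = £93.0000 / 1.291305 = £72.02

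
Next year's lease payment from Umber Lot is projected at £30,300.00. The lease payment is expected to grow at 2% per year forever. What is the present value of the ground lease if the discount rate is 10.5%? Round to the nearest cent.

Growing perpetuity: P = D₁ / (r − g) = £30,300.0000 / (0.105 − 0.02) = £356,470.59

£356470.59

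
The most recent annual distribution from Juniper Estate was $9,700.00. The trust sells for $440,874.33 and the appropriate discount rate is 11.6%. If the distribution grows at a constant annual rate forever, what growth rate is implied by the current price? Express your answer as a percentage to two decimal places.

9.20%

P = D₀(1+g)/(r−g) ⇒ P(r−g) = D₀(1+g) ⇒ g(P+D₀) = P·r − D₀
g = (P·r − D₀)/(P + D₀) = ($440,874.33×0.116 − $9,700.00) / ($440,874.33 + $9,700.00) = 0.091975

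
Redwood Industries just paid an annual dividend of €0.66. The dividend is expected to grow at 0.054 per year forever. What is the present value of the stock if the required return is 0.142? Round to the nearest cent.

€7.91

D₁ = D₀ × (1 + g) = €0.66 × 1.054 = €0.6956
Growing perpetuity: P = D₁ / (r − g) = €0.6956 / (0.142 − 0.054) = €7.91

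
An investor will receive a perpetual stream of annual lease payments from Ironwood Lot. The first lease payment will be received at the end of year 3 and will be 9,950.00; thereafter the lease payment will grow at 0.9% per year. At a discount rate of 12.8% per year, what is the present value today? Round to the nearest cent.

65714.00

Value at end of year 2: C₁ / (r − g) = 9,950.00 / (0.128 − 0.009) = 83,613.4454
Discount to today: PV = 83,613.4454 / (1 + 0.128)^2 = 83,613.4454 / 1.272384 = 65,714.00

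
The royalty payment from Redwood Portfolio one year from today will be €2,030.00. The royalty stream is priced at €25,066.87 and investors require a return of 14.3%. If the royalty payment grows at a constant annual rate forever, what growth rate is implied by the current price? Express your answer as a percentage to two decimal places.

6.20%

P = D₁/(r−g) ⇒ g = r − D₁/P = 0.143 − €2,030.00/€25,066.87 = 0.062017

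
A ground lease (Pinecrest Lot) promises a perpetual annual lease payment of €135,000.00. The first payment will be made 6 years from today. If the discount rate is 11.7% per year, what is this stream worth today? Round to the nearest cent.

€663562.82

Value at end of year 5: C / r = €135,000.00 / 0.117 = €1,153,846.1538
Discount to today: PV = €1,153,846.1538 / (1 + 0.117)^5 = €1,153,846.1538 / 1.738865 = €663,562.82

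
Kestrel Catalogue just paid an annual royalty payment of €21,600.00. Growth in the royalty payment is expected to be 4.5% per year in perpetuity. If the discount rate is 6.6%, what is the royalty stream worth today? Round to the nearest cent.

€1074857.14

D₁ = D₀ × (1 + g) = €21,600.00 × 1.045 = €22,572.0000
Growing perpetuity: P = D₁ / (r − g) = €22,572.0000 / (0.066 − 0.045) = €1,074,857.14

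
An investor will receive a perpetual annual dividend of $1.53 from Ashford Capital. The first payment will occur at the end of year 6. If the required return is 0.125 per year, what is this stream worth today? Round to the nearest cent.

$6.79

Value at end of year 5: C / r = $1.53 / 0.125 = $12.2400
Discount to today: PV = $12.2400 / (1 + 0.125)^5 = $12.2400 / 1.802032 = $6.79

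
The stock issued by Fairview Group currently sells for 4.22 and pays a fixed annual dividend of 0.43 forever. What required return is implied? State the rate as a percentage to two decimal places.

10.19%

P = C/r ⇒ r = C/P = 0.43/4.22 = 0.101896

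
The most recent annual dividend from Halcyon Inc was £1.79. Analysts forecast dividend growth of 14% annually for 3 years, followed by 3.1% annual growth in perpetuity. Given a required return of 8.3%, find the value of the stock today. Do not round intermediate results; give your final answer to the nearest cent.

£47.35

D_1 = 2.04060
D_2 = 2.32628
D_3 = 2.65196
Terminal value at year 3: TV = D_3×(1+g_2)/(r−g_2) = 2.73417/0.052 = 52.58028
P_0 = D_1/(1+r)^1 + D_2/(1+r)^2 + D_3/(1+r)^3 + TV/(1+r)^3
    = 1.88421 + 1.98338 + 2.08777 + 41.39401 = 47.34937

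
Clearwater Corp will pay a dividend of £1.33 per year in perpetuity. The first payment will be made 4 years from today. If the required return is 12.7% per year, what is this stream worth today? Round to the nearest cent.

Value at end of year 3: C / r = £1.33 / 0.127 = £10.4724
Discount to today: PV = £10.4724 / (1 + 0.127)^3 = £10.4724 / 1.431435 = £7.32

£7.32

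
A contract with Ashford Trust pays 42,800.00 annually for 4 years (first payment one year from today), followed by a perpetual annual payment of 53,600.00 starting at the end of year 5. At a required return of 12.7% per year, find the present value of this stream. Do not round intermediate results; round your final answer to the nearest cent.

PV of 4-year annuity: 42,800.00 × [1 − (1+0.127)^−4] / 0.127 = 128105.01492
Perpetuity value at year 4: 53,600.00 / 0.127 = 422047.24409
PV of perpetuity: 422047.24409 / (1+0.127)^4 = 261616.66466
Total PV = 128105.01492 + 261616.66466 = 389721.67958

389721.68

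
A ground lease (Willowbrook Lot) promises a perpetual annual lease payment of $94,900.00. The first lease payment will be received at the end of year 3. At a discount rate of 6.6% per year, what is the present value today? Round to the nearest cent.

$1265341.84

Value at end of year 2: C / r = $94,900.00 / 0.066 = $1,437,878.7879
Discount to today: PV = $1,437,878.7879 / (1 + 0.066)^2 = $1,437,878.7879 / 1.136356 = $1,265,341.84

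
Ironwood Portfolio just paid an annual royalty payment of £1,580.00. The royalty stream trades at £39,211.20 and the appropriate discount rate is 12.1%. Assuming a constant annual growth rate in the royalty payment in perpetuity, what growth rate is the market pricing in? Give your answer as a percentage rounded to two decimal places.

P = D₀(1+g)/(r−g) ⇒ P(r−g) = D₀(1+g) ⇒ g(P+D₀) = P·r − D₀
g = (P·r − D₀)/(P + D₀) = (£39,211.20×0.121 − £1,580.00) / (£39,211.20 + £1,580.00) = 0.077579

7.76%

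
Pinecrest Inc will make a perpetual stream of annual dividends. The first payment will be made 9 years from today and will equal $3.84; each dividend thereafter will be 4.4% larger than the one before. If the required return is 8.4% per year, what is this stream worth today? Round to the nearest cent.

$50.35

Value at end of year 8: C₁ / (r − g) = $3.84 / (0.084 − 0.044) = $96.0000
Discount to today: PV = $96.0000 / (1 + 0.084)^8 = $96.0000 / 1.906489 = $50.35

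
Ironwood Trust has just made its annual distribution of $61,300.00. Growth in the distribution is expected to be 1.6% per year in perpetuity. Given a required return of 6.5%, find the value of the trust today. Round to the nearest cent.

D₁ = D₀ × (1 + g) = $61,300.00 × 1.016 = $62,280.8000
Growing perpetuity: P = D₁ / (r − g) = $62,280.8000 / (0.065 − 0.016) = $1,271,036.73

$1271036.73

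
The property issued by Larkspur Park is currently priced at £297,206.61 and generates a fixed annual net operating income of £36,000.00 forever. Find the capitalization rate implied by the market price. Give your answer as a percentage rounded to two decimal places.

P = C/r ⇒ r = C/P = £36,000.00/£297,206.61 = 0.121128

12.11%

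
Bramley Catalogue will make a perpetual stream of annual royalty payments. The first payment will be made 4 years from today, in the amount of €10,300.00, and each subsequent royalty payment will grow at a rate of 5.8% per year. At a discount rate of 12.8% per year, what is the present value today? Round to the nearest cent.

Value at end of year 3: C₁ / (r − g) = €10,300.00 / (0.128 − 0.058) = €147,142.8571
Discount to today: PV = €147,142.8571 / (1 + 0.128)^3 = €147,142.8571 / 1.435249 = €102,520.78

€102520.78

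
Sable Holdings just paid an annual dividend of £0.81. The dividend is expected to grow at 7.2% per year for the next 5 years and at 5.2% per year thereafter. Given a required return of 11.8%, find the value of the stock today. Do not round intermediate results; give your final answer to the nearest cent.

D_1 = 0.86832
D_2 = 0.93084
D_3 = 0.99786
D_4 = 1.06971
D_5 = 1.14672
Terminal value at year 5: TV = D_5×(1+g_2)/(r−g_2) = 1.20635/0.066 = 18.27809
P_0 = D_1/(1+r)^1 + D_2/(1+r)^2 + D_3/(1+r)^3 + D_4/(1+r)^4 + D_5/(1+r)^5 + TV/(1+r)^5
    = 0.77667 + 0.74472 + 0.71408 + 0.68469 + 0.65652 + 10.46458 = 14.04126

£14.04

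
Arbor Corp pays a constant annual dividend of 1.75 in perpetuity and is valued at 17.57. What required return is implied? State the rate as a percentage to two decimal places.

P = C/r ⇒ r = C/P = 1.75/17.57 = 0.099602

9.96%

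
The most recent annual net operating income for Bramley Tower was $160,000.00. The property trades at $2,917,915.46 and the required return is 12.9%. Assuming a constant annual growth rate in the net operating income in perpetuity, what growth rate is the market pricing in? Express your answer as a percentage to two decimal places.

P = D₀(1+g)/(r−g) ⇒ P(r−g) = D₀(1+g) ⇒ g(P+D₀) = P·r − D₀
g = (P·r − D₀)/(P + D₀) = ($2,917,915.46×0.129 − $160,000.00) / ($2,917,915.46 + $160,000.00) = 0.070311

7.03%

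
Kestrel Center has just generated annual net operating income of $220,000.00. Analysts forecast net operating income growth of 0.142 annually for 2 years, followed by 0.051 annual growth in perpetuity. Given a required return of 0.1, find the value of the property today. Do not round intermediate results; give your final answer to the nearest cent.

D_1 = 251240.00000
D_2 = 286916.08000
Terminal value at year 2: TV = D_2×(1+g_2)/(r−g_2) = 301548.80008/0.049 = 6154057.14449
P_0 = D_1/(1+r)^1 + D_2/(1+r)^2 + TV/(1+r)^2
    = 228400.00000 + 237120.72727 + 5085997.64007 = 5551518.36735

$5551518.37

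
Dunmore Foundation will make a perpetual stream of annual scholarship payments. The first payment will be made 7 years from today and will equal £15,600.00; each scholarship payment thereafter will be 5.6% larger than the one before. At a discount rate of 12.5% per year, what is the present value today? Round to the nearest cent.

£111521.95

Value at end of year 6: C₁ / (r − g) = £15,600.00 / (0.125 − 0.056) = £226,086.9565
Discount to today: PV = £226,086.9565 / (1 + 0.125)^6 = £226,086.9565 / 2.027287 = £111,521.95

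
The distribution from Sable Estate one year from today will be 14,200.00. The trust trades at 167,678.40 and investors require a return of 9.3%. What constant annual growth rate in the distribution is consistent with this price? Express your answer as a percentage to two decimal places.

P = D₁/(r−g) ⇒ g = r − D₁/P = 0.093 − 14,200.00/167,678.40 = 0.008314

0.83%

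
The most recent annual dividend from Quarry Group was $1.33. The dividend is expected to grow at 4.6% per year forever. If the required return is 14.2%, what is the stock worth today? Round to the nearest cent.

D₁ = D₀ × (1 + g) = $1.33 × 1.046 = $1.3912
Growing perpetuity: P = D₁ / (r − g) = $1.3912 / (0.142 − 0.046) = $14.49

$14.49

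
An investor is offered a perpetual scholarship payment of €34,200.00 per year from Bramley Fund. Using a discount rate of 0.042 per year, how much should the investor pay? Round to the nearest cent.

Level perpetuity: PV = C / r = €34,200.00 / 0.042 = €814,285.71

€814285.71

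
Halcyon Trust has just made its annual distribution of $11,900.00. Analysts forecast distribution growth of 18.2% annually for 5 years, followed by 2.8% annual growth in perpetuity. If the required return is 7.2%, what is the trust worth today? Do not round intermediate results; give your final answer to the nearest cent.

D_1 = 14065.80000
D_2 = 16625.77560
D_3 = 19651.66676
D_4 = 23228.27011
D_5 = 27455.81527
Terminal value at year 5: TV = D_5×(1+g_2)/(r−g_2) = 28224.57810/0.044 = 641467.68402
P_0 = D_1/(1+r)^1 + D_2/(1+r)^2 + D_3/(1+r)^3 + D_4/(1+r)^4 + D_5/(1+r)^5 + TV/(1+r)^5
    = 13121.08209 + 14467.46178 + 15951.99611 + 17588.86138 + 19393.68857 + 453107.08754 = 533630.17747

$533630.18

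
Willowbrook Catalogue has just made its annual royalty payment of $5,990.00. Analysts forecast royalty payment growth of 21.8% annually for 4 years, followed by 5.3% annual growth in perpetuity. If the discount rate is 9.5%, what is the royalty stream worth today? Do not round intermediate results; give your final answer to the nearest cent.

D_1 = 7295.82000
D_2 = 8886.30876
D_3 = 10823.52407
D_4 = 13183.05232
Terminal value at year 4: TV = D_4×(1+g_2)/(r−g_2) = 13881.75409/0.042 = 330517.95452
P_0 = D_1/(1+r)^1 + D_2/(1+r)^2 + D_3/(1+r)^3 + D_4/(1+r)^4 + TV/(1+r)^4
    = 6662.84932 + 7411.27896 + 8243.77879 + 9169.79230 + 229899.79270 = 261387.49207

$261387.49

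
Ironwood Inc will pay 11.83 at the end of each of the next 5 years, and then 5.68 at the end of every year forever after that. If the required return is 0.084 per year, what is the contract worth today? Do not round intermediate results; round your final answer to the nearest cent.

91.92

PV of 5-year annuity: 11.83 × [1 − (1+0.084)^−5] / 0.084 = 46.73996
Perpetuity value at year 5: 5.68 / 0.084 = 67.61905
PV of perpetuity: 67.61905 / (1+0.084)^5 = 45.17755
Total PV = 46.73996 + 45.17755 = 91.91750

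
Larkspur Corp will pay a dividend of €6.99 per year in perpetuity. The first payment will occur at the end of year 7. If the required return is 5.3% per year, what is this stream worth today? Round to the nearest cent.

€96.75

Value at end of year 6: C / r = €6.99 / 0.053 = €131.8868
Discount to today: PV = €131.8868 / (1 + 0.053)^6 = €131.8868 / 1.363233 = €96.75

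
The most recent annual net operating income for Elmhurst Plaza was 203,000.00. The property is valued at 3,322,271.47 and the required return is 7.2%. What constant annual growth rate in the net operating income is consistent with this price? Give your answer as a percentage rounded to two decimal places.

P = D₀(1+g)/(r−g) ⇒ P(r−g) = D₀(1+g) ⇒ g(P+D₀) = P·r − D₀
g = (P·r − D₀)/(P + D₀) = (3,322,271.47×0.072 − 203,000.00) / (3,322,271.47 + 203,000.00) = 0.010270

1.03%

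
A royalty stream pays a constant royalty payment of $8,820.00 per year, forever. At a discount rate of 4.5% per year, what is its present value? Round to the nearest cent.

Level perpetuity: PV = C / r = $8,820.00 / 0.045 = $196,000.00

$196000.00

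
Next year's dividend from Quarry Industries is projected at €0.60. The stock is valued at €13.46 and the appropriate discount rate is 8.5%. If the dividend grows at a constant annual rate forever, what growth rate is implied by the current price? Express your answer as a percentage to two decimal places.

P = D₁/(r−g) ⇒ g = r − D₁/P = 0.085 − €0.60/€13.46 = 0.040423

4.04%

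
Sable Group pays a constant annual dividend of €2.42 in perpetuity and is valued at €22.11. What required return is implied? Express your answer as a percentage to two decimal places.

10.95%

P = C/r ⇒ r = C/P = €2.42/€22.11 = 0.109453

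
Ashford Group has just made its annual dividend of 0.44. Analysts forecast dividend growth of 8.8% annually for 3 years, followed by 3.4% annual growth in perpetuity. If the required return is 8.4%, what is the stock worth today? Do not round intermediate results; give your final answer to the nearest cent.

10.53

D_1 = 0.47872
D_2 = 0.52085
D_3 = 0.56668
Terminal value at year 3: TV = D_3×(1+g_2)/(r−g_2) = 0.58595/0.05 = 11.71898
P_0 = D_1/(1+r)^1 + D_2/(1+r)^2 + D_3/(1+r)^3 + TV/(1+r)^3
    = 0.44162 + 0.44325 + 0.44489 + 9.20030 = 10.53007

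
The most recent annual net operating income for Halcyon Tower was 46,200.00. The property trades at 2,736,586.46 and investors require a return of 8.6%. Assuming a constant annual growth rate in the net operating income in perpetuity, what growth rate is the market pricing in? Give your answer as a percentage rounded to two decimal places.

6.80%

P = D₀(1+g)/(r−g) ⇒ P(r−g) = D₀(1+g) ⇒ g(P+D₀) = P·r − D₀
g = (P·r − D₀)/(P + D₀) = (2,736,586.46×0.086 − 46,200.00) / (2,736,586.46 + 46,200.00) = 0.067970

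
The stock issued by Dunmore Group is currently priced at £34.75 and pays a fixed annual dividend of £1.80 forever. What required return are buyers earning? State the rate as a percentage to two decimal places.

P = C/r ⇒ r = C/P = £1.80/£34.75 = 0.051799

5.18%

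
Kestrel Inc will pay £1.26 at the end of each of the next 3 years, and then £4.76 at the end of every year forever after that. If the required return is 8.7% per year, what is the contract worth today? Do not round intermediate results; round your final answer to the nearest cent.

PV of 3-year annuity: £1.26 × [1 − (1+0.087)^−3] / 0.087 = 3.20656
Perpetuity value at year 3: £4.76 / 0.087 = 54.71264
PV of perpetuity: 54.71264 / (1+0.087)^3 = 42.59897
Total PV = 3.20656 + 42.59897 = 45.80553

£45.81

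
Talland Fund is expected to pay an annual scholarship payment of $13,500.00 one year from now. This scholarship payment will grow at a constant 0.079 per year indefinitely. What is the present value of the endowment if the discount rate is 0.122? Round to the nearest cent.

$313953.49

Growing perpetuity: P = D₁ / (r − g) = $13,500.0000 / (0.122 − 0.079) = $313,953.49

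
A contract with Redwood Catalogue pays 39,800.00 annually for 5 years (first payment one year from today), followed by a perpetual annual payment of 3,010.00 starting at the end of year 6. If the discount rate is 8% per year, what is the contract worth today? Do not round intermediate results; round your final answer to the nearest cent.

184516.80

PV of 5-year annuity: 39,800.00 × [1 − (1+0.08)^−5] / 0.08 = 158909.85948
Perpetuity value at year 5: 3,010.00 / 0.08 = 37625.00000
PV of perpetuity: 37625.00000 / (1+0.08)^5 = 25606.94279
Total PV = 158909.85948 + 25606.94279 = 184516.80226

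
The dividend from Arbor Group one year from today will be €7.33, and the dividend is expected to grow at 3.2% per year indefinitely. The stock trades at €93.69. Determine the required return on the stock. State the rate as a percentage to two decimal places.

11.02%

P = D₁/(r − g) ⇒ r = D₁/P + g = €7.3300/€93.69 + 0.032 = 0.078237 + 0.032 = 0.110237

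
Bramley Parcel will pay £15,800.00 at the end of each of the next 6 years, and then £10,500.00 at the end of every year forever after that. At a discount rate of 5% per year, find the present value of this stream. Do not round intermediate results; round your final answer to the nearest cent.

PV of 6-year annuity: £15,800.00 × [1 − (1+0.05)^−6] / 0.05 = 80195.93466
Perpetuity value at year 6: £10,500.00 / 0.05 = 210000.00000
PV of perpetuity: 210000.00000 / (1+0.05)^6 = 156705.23329
Total PV = 80195.93466 + 156705.23329 = 236901.16796

£236901.17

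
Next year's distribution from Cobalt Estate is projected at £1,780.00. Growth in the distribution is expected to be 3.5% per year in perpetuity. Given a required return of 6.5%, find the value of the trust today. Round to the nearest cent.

£59333.33

Growing perpetuity: P = D₁ / (r − g) = £1,780.0000 / (0.065 − 0.035) = £59,333.33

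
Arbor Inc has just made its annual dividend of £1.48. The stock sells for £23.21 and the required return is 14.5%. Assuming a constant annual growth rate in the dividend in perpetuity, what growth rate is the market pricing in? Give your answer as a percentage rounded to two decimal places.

7.64%

P = D₀(1+g)/(r−g) ⇒ P(r−g) = D₀(1+g) ⇒ g(P+D₀) = P·r − D₀
g = (P·r − D₀)/(P + D₀) = (£23.21×0.145 − £1.48) / (£23.21 + £1.48) = 0.076365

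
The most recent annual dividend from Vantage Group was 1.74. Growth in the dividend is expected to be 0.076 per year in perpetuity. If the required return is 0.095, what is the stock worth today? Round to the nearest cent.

D₁ = D₀ × (1 + g) = 1.74 × 1.076 = 1.8722
Growing perpetuity: P = D₁ / (r − g) = 1.8722 / (0.095 − 0.076) = 98.54

98.54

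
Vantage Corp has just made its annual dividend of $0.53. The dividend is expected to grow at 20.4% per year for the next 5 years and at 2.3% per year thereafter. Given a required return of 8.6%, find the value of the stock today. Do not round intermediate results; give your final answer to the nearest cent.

D_1 = 0.63812
D_2 = 0.76830
D_3 = 0.92503
D_4 = 1.11373
D_5 = 1.34094
Terminal value at year 5: TV = D_5×(1+g_2)/(r−g_2) = 1.37178/0.063 = 21.77426
P_0 = D_1/(1+r)^1 + D_2/(1+r)^2 + D_3/(1+r)^3 + D_4/(1+r)^4 + D_5/(1+r)^5 + TV/(1+r)^5
    = 0.58759 + 0.65143 + 0.72221 + 0.80069 + 0.88769 + 14.41432 = 18.06393

$18.06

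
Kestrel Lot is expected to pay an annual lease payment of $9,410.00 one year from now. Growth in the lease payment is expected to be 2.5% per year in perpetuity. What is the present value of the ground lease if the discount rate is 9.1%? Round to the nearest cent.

Growing perpetuity: P = D₁ / (r − g) = $9,410.0000 / (0.091 − 0.025) = $142,575.76

$142575.76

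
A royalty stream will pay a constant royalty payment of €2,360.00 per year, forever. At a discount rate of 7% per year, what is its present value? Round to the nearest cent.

Level perpetuity: PV = C / r = €2,360.00 / 0.07 = €33,714.29

€33714.29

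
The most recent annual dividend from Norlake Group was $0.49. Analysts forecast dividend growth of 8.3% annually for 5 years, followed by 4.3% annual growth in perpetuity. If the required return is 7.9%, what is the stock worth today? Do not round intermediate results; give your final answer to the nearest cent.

$16.94

D_1 = 0.53067
D_2 = 0.57472
D_3 = 0.62242
D_4 = 0.67408
D_5 = 0.73003
Terminal value at year 5: TV = D_5×(1+g_2)/(r−g_2) = 0.76142/0.036 = 21.15048
P_0 = D_1/(1+r)^1 + D_2/(1+r)^2 + D_3/(1+r)^3 + D_4/(1+r)^4 + D_5/(1+r)^5 + TV/(1+r)^5
    = 0.49182 + 0.49364 + 0.49547 + 0.49731 + 0.49915 + 14.46149 = 16.93887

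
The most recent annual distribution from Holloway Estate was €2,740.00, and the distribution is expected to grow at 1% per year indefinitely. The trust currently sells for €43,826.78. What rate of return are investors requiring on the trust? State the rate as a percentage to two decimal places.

D₁ = €2,740.00 × 1.01 = €2,767.4000
P = D₁/(r − g) ⇒ r = D₁/P + g = €2,767.4000/€43,826.78 + 0.01 = 0.063144 + 0.01 = 0.073144

7.31%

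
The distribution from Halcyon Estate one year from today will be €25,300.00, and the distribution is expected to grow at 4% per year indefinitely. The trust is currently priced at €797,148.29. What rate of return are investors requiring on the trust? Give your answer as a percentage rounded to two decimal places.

P = D₁/(r − g) ⇒ r = D₁/P + g = €25,300.0000/€797,148.29 + 0.04 = 0.031738 + 0.04 = 0.071738

7.17%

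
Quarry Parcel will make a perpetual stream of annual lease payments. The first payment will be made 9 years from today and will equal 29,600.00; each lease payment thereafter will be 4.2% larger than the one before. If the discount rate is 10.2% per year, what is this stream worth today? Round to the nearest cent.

226823.32

Value at end of year 8: C₁ / (r − g) = 29,600.00 / (0.102 − 0.042) = 493,333.3333
Discount to today: PV = 493,333.3333 / (1 + 0.102)^8 = 493,333.3333 / 2.174967 = 226,823.32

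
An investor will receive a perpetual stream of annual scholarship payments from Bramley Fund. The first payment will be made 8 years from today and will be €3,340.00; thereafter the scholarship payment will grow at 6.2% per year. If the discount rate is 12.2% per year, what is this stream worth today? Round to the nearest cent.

Value at end of year 7: C₁ / (r − g) = €3,340.00 / (0.122 − 0.062) = €55,666.6667
Discount to today: PV = €55,666.6667 / (1 + 0.122)^7 = €55,666.6667 / 2.238463 = €24,868.25

€24868.25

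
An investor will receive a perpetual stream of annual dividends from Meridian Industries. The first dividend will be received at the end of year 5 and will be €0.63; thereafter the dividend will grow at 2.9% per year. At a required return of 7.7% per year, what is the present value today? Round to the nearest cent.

Value at end of year 4: C₁ / (r − g) = €0.63 / (0.077 − 0.029) = €13.1250
Discount to today: PV = €13.1250 / (1 + 0.077)^4 = €13.1250 / 1.345435 = €9.76

€9.76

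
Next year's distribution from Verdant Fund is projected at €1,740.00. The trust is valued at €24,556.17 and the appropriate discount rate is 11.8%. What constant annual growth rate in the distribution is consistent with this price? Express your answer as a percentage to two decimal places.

P = D₁/(r−g) ⇒ g = r − D₁/P = 0.118 − €1,740.00/€24,556.17 = 0.047142

4.71%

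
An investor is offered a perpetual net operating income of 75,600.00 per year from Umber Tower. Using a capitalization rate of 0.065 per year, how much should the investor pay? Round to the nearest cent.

Level perpetuity: PV = C / r = 75,600.00 / 0.065 = 1,163,076.92

1163076.92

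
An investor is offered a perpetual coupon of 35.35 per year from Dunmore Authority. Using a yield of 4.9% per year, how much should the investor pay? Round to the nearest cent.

Level perpetuity: PV = C / r = 35.35 / 0.049 = 721.43

721.43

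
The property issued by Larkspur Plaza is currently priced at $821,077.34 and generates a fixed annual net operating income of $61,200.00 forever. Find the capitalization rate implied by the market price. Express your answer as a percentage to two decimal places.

7.45%

P = C/r ⇒ r = C/P = $61,200.00/$821,077.34 = 0.074536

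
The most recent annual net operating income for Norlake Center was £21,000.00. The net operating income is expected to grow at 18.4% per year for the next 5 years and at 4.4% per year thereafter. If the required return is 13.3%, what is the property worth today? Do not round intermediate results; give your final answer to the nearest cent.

£427059.69

D_1 = 24864.00000
D_2 = 29438.97600
D_3 = 34855.74758
D_4 = 41269.20514
D_5 = 48862.73889
Terminal value at year 5: TV = D_5×(1+g_2)/(r−g_2) = 51012.69940/0.089 = 573176.39771
P_0 = D_1/(1+r)^1 + D_2/(1+r)^2 + D_3/(1+r)^3 + D_4/(1+r)^4 + D_5/(1+r)^5 + TV/(1+r)^5
    = 21945.27802 + 22933.10607 + 23965.39946 + 25044.15972 + 26171.47847 + 307000.26430 = 427059.68605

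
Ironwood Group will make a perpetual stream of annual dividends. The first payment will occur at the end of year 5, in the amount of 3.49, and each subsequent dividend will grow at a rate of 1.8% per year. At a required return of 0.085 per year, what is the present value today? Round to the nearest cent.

Value at end of year 4: C₁ / (r − g) = 3.49 / (0.085 − 0.018) = 52.0896
Discount to today: PV = 52.0896 / (1 + 0.085)^4 = 52.0896 / 1.385859 = 37.59

37.59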